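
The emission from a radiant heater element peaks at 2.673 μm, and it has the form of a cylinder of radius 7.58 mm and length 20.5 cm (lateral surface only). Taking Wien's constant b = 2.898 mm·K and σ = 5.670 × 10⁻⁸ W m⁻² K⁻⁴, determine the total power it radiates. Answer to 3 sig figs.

P ≈ 765 W

Wien's law: T = b/λ_max = 2.898×10⁻³/2.673×10⁻⁶ = 1084.18 K.
Lateral area A = 2πrL = 2π×7.58×10⁻³×0.205 = 9.76344×10⁻³ m².
Then P = σAT⁴ = 5.670×10⁻⁸×9.76344×10⁻³×(1084.18)⁴ = 765 W.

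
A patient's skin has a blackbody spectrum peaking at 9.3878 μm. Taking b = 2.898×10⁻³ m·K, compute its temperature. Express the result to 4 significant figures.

T ≈ 308.7 K

Wien's law gives T = b/λ_max = (2.898×10⁻³ m·K)/(9.3878×10⁻⁶ m) = 308.7 K.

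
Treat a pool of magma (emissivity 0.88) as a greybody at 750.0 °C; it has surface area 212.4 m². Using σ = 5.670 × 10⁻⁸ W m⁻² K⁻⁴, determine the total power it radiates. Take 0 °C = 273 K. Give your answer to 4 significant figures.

P ≈ 1.161×10⁷ W

T = 750.0 °C + 273 = 1023.0 K.
Area A = 212.4 m².
P = εσAT⁴ = 0.88 × 5.670×10⁻⁸ × 212.4 × (1023.0)⁴ = 1.161×10⁷ W.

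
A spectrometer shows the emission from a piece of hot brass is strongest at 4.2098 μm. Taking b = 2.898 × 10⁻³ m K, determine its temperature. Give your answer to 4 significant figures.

Wien's law gives T = b/λ_max = (2.898×10⁻³ m·K)/(4.2098×10⁻⁶ m) = 688.4 K.

T ≈ 688.4 K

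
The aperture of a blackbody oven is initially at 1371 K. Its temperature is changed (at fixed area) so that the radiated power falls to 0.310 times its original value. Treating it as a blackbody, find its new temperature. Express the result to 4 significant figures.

T₂ ≈ 1023 K

P ∝ T⁴, so T₂/T₁ = (P₂/P₁)^(1/4) = (0.310)^(1/4) = 0.746175.
T₂ = 1371 × 0.746175 = 1023 K.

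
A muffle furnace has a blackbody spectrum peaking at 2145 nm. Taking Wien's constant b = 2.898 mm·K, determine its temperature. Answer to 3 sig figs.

T ≈ 1.35×10³ K

Wien's law gives T = b/λ_max = (2.898×10⁻³ m·K)/(2.145×10⁻⁶ m) = 1.35×10³ K.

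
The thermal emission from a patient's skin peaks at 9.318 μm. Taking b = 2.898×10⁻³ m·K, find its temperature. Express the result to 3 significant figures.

Wien's law gives T = b/λ_max = (2.898×10⁻³ m·K)/(9.318×10⁻⁶ m) = 311 K.

T ≈ 311 K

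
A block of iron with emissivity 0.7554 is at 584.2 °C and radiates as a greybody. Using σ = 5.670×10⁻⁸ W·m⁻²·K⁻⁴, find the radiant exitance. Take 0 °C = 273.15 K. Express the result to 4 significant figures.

T = 584.2 °C + 273.15 = 857.35 K.
Stefan–Boltzmann: I = εσT⁴ = 0.7554 × 5.670×10⁻⁸ × (857.35)⁴ = 2.314×10⁴ W/m².

I ≈ 2.314×10⁴ W/m²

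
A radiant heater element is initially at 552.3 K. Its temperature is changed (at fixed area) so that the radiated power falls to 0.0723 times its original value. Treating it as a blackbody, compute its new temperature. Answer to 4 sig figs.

P ∝ T⁴, so T₂/T₁ = (P₂/P₁)^(1/4) = (0.0723)^(1/4) = 0.518543.
T₂ = 552.3 × 0.518543 = 286.4 K.

T₂ ≈ 286.4 K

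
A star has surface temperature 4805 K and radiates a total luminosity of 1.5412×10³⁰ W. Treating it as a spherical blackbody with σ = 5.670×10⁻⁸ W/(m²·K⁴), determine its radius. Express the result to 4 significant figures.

R ≈ 6.370×10¹⁰ m

L = 4πR²σT⁴ ⇒ R = √(L/(4πσT⁴)).
σT⁴ = 3.02243×10⁷ W/m², so R = √(1.5412×10³⁰/(4π×3.02243×10⁷)) = 6.370×10¹⁰ m.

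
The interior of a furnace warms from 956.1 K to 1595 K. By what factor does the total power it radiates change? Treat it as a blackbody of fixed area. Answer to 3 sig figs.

P₂/P₁ ≈ 7.75

P ∝ T⁴, so P₂/P₁ = (T₂/T₁)⁴ = (1595/956.1)⁴ = (1.66824)⁴ = 7.75.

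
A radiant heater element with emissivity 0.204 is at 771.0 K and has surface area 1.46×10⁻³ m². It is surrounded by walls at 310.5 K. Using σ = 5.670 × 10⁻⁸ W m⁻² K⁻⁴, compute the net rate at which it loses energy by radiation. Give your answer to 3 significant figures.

Area A = 1.46×10⁻³ m².
Net radiated power P_net = εσA(T⁴ − T₀⁴) = 0.204×5.670×10⁻⁸×1.46×10⁻³×(771.0⁴ − 310.5⁴).
T⁴ − T₀⁴ = 3.53360×10¹¹ − 9.29494×10⁹ = 3.44065×10¹¹ K⁴, so P_net = 5.81 W.

Net loss ≈ 5.81 W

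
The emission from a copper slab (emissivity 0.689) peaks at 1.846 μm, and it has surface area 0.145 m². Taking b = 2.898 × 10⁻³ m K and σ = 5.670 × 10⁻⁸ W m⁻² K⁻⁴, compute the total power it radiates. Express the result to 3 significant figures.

P ≈ 3.44×10⁴ W

Wien's law: T = b/λ_max = 2.898×10⁻³/1.846×10⁻⁶ = 1569.88 K.
Area A = 0.145 m².
Then P = εσAT⁴ = 0.689×5.670×10⁻⁸×0.145×(1569.88)⁴ = 3.44×10⁴ W.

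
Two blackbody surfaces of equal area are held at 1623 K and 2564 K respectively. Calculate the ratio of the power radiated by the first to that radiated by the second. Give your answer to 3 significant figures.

With equal areas, P₁/P₂ = (T₁/T₂)⁴ = (1623/2564)⁴ = 0.161.

P₁/P₂ ≈ 0.161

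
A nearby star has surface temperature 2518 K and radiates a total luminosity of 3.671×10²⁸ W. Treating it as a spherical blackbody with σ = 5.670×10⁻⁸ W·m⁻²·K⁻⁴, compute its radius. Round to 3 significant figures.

L = 4πR²σT⁴ ⇒ R = √(L/(4πσT⁴)).
σT⁴ = 2.27932×10⁶ W/m², so R = √(3.671×10²⁸/(4π×2.27932×10⁶)) = 3.58×10¹⁰ m.

R ≈ 3.58×10¹⁰ m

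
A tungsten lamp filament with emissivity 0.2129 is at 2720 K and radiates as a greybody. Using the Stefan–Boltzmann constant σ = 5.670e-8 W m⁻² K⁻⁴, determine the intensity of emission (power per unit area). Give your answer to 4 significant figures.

Stefan–Boltzmann: I = εσT⁴ = 0.2129 × 5.670×10⁻⁸ × (2720)⁴ = 6.607×10⁵ W/m².

I ≈ 6.607×10⁵ W/m²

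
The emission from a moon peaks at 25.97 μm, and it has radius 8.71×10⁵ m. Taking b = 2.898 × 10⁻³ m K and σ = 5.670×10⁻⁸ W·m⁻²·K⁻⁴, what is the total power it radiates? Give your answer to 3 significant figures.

Wien's law: T = b/λ_max = 2.898×10⁻³/2.597×10⁻⁵ = 111.590 K.
Surface area A = 4πR² = 4π(8.71×10⁵ m)² = 9.53336×10¹² m².
Then P = σAT⁴ = 5.670×10⁻⁸×9.53336×10¹²×(111.590)⁴ = 8.38×10¹³ W.

P ≈ 8.38×10¹³ W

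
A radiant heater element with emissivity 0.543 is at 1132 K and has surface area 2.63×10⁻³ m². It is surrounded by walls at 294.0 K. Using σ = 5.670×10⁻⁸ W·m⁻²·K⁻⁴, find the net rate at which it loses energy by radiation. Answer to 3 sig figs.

Area A = 2.63×10⁻³ m².
Net radiated power P_net = εσA(T⁴ − T₀⁴) = 0.543×5.670×10⁻⁸×2.63×10⁻³×(1132⁴ − 294.0⁴).
T⁴ − T₀⁴ = 1.64205×10¹² − 7.47118×10⁹ = 1.63458×10¹² K⁴, so P_net = 132 W.

Net loss ≈ 132 W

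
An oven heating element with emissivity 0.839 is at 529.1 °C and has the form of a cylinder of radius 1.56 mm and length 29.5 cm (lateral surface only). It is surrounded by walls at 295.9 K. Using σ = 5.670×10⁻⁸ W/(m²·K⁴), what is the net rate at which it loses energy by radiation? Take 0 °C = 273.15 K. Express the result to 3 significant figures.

Net loss ≈ 55.9 W

T = 529.1 °C + 273.15 = 802.25 K.
Lateral area A = 2πrL = 2π×1.56×10⁻³×0.295 = 2.89152×10⁻³ m².
Net radiated power P_net = εσA(T⁴ − T₀⁴) = 0.839×5.670×10⁻⁸×2.89152×10⁻³×(802.25⁴ − 295.9⁴).
T⁴ − T₀⁴ = 4.14227×10¹¹ − 7.66619×10⁹ = 4.06561×10¹¹ K⁴, so P_net = 55.9 W.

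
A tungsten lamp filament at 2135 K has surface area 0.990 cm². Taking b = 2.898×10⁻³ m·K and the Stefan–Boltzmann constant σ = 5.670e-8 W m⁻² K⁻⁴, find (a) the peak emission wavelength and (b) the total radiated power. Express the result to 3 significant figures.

(a) λ_max = b/T = 2.898×10⁻³/2135 = 1.357×10⁻⁶ m = 1.36 μm.
Area A = 0.990 cm² = 9.90×10⁻⁵ m².
(b) P = σAT⁴ = 5.670×10⁻⁸×9.90×10⁻⁵×(2135)⁴ = 117 W.

λ_max ≈ 1.36 μm; P ≈ 117 W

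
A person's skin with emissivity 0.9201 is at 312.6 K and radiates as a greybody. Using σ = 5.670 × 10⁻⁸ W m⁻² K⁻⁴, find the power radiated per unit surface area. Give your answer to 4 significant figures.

Stefan–Boltzmann: I = εσT⁴ = 0.9201 × 5.670×10⁻⁸ × (312.6)⁴ = 498.2 W/m².

I ≈ 498.2 W/m²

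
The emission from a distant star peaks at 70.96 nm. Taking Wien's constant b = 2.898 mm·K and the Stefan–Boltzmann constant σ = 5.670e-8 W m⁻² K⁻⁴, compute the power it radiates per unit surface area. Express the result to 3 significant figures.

Wien's law: T = b/λ_max = 2.898×10⁻³/7.096×10⁻⁸ = 40839.9 K.
Then I = σT⁴ = 5.670×10⁻⁸×(40839.9)⁴ = 1.58×10¹¹ W/m².

I ≈ 1.58×10¹¹ W/m²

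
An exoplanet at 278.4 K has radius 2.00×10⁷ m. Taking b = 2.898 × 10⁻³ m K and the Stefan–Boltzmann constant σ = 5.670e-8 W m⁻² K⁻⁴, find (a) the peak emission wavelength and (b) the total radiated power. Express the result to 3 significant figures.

λ_max ≈ 10.4 μm; P ≈ 1.71×10¹⁸ W

(a) λ_max = b/T = 2.898×10⁻³/278.4 = 1.041×10⁻⁵ m = 10.4 μm.
Surface area A = 4πR² = 4π(2.00×10⁷ m)² = 5.02655×10¹⁵ m².
(b) P = σAT⁴ = 5.670×10⁻⁸×5.02655×10¹⁵×(278.4)⁴ = 1.71×10¹⁸ W.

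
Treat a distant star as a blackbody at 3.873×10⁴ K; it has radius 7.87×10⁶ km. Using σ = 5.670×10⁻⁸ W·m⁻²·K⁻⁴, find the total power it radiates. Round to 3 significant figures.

Surface area A = 4πR² = 4π(7.87×10⁹ m)² = 7.78322×10²⁰ m².
P = σAT⁴ = 5.670×10⁻⁸ × 7.78322×10²⁰ × (3.873×10⁴)⁴ = 9.93×10³¹ W.

P ≈ 9.93×10³¹ W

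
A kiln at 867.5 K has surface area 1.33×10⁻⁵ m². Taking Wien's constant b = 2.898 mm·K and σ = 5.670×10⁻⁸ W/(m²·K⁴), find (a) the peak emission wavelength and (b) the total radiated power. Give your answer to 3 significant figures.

λ_max ≈ 3.34 μm; P ≈ 0.427 W

(a) λ_max = b/T = 2.898×10⁻³/867.5 = 3.341×10⁻⁶ m = 3.34 μm.
Area A = 1.33×10⁻⁵ m².
(b) P = σAT⁴ = 5.670×10⁻⁸×1.33×10⁻⁵×(867.5)⁴ = 0.427 W.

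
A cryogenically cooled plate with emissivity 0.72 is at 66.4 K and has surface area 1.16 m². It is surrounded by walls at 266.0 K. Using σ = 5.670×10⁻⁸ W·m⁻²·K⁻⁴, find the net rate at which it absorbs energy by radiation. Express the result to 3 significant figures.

Area A = 1.16 m².
Net radiated power P_net = εσA(T⁴ − T₀⁴) = 0.72×5.670×10⁻⁸×1.16×(66.4⁴ − 266.0⁴).
T⁴ − T₀⁴ = 1.94389×10⁷ − 5.00641×10⁹ = -4.98697×10⁹ K⁴, so P_net = -236 W — negative, meaning a net gain of 236 W.

Net gain ≈ 236 W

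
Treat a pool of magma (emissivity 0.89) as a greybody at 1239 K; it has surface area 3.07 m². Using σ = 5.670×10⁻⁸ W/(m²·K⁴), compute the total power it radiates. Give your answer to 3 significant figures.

P ≈ 3.65×10⁵ W

Area A = 3.07 m².
P = εσAT⁴ = 0.89 × 5.670×10⁻⁸ × 3.07 × (1239)⁴ = 3.65×10⁵ W.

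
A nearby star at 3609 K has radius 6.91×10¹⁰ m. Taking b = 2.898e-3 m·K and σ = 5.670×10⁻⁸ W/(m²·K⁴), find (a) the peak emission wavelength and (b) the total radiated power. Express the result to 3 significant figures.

λ_max ≈ 0.803 μm; P ≈ 5.77×10²⁹ W

(a) λ_max = b/T = 2.898×10⁻³/3609 = 8.030×10⁻⁷ m = 0.803 μm.
Surface area A = 4πR² = 4π(6.91×10¹⁰ m)² = 6.00020×10²² m².
(b) P = σAT⁴ = 5.670×10⁻⁸×6.00020×10²²×(3609)⁴ = 5.77×10²⁹ W.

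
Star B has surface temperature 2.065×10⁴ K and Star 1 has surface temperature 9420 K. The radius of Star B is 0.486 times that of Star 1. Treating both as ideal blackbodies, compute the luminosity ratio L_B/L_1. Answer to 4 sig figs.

L_B/L_1 ≈ 5.454

L ∝ R²T⁴, so L_B/L_1 = (R_B/R_1)²(T_B/T_1)⁴ = (0.486)² × (2.065×10⁴/9420)⁴ = 0.236196 × 23.0928 = 5.454.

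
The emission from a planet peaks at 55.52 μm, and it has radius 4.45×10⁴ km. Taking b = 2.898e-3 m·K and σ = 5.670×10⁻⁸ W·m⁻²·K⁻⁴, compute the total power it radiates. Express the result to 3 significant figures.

P ≈ 1.05×10¹⁶ W

Wien's law: T = b/λ_max = 2.898×10⁻³/5.552×10⁻⁵ = 52.1974 K.
Surface area A = 4πR² = 4π(4.45×10⁷ m)² = 2.48846×10¹⁶ m².
Then P = σAT⁴ = 5.670×10⁻⁸×2.48846×10¹⁶×(52.1974)⁴ = 1.05×10¹⁶ W.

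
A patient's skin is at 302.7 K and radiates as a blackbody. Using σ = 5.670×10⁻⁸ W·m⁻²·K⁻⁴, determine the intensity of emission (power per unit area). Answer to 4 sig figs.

Stefan–Boltzmann: I = σT⁴ = 5.670×10⁻⁸ × (302.7)⁴ = 476.0 W/m².

I ≈ 476.0 W/m²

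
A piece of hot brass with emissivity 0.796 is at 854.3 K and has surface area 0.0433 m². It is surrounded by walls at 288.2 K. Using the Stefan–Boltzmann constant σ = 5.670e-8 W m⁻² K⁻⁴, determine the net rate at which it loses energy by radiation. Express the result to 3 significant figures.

Area A = 0.0433 m².
Net radiated power P_net = εσA(T⁴ − T₀⁴) = 0.796×5.670×10⁻⁸×0.0433×(854.3⁴ − 288.2⁴).
T⁴ − T₀⁴ = 5.32650×10¹¹ − 6.89884×10⁹ = 5.25751×10¹¹ K⁴, so P_net = 1.03×10³ W.

Net loss ≈ 1.03×10³ W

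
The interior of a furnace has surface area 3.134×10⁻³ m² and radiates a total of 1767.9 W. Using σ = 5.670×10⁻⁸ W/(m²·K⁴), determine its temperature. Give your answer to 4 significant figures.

T ≈ 1776 K

Area A = 3.134×10⁻³ m².
P = σAT⁴ ⇒ T = (P/(σA))^(1/4) = (1767.9/(5.670×10⁻⁸×3.134×10⁻³))^(1/4) = 1776 K.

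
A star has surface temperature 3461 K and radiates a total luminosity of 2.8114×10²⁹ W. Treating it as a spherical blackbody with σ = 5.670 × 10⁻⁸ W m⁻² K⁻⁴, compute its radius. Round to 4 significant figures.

R ≈ 5.244×10¹⁰ m

L = 4πR²σT⁴ ⇒ R = √(L/(4πσT⁴)).
σT⁴ = 8.13560×10⁶ W/m², so R = √(2.8114×10²⁹/(4π×8.13560×10⁶)) = 5.244×10¹⁰ m.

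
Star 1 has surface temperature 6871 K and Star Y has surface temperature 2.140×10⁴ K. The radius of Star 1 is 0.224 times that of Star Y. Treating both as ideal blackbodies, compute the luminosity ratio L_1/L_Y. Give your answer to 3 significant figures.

L_1/L_Y ≈ 5.33×10⁻⁴

L ∝ R²T⁴, so L_1/L_Y = (R_1/R_Y)²(T_1/T_Y)⁴ = (0.224)² × (6871/2.140×10⁴)⁴ = 0.050176 × 0.0106273 = 5.33×10⁻⁴.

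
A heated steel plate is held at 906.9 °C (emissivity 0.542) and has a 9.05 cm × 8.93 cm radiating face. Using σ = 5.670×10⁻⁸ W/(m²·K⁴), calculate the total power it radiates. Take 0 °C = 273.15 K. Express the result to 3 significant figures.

T = 906.9 °C + 273.15 = 1180.05 K.
Area A = 0.0905 × 0.0893 = 8.08165×10⁻³ m².
P = εσAT⁴ = 0.542 × 5.670×10⁻⁸ × 8.08165×10⁻³ × (1180.05)⁴ = 482 W.

P ≈ 482 W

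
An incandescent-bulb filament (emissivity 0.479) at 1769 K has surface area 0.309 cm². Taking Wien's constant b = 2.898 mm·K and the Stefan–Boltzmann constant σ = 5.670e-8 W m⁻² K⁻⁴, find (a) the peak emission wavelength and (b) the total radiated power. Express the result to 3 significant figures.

λ_max ≈ 1.64×10³ nm; P ≈ 8.22 W

(a) λ_max = b/T = 2.898×10⁻³/1769 = 1.638×10⁻⁶ m = 1.64×10³ nm.
Area A = 0.309 cm² = 3.09×10⁻⁵ m².
(b) P = εσAT⁴ = 0.479×5.670×10⁻⁸×3.09×10⁻⁵×(1769)⁴ = 8.22 W.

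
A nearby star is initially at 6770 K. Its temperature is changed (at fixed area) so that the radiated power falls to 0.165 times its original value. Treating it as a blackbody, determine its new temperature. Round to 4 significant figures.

P ∝ T⁴, so T₂/T₁ = (P₂/P₁)^(1/4) = (0.165)^(1/4) = 0.637340.
T₂ = 6770 × 0.637340 = 4315 K.

T₂ ≈ 4315 K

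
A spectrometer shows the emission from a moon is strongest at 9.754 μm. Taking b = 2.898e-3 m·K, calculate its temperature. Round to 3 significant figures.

Wien's law gives T = b/λ_max = (2.898×10⁻³ m·K)/(9.754×10⁻⁶ m) = 297 K.

T ≈ 297 K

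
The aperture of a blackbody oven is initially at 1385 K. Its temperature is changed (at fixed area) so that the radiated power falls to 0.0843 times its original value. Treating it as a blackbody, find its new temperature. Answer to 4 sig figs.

T₂ ≈ 746.3 K

P ∝ T⁴, so T₂/T₁ = (P₂/P₁)^(1/4) = (0.0843)^(1/4) = 0.538836.
T₂ = 1385 × 0.538836 = 746.3 K.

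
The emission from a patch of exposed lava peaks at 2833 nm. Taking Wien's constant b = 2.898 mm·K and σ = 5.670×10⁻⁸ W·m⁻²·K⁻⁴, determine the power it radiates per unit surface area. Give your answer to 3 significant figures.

I ≈ 6.21×10⁴ W/m²

Wien's law: T = b/λ_max = 2.898×10⁻³/2.833×10⁻⁶ = 1022.94 K.
Then I = σT⁴ = 5.670×10⁻⁸×(1022.94)⁴ = 6.21×10⁴ W/m².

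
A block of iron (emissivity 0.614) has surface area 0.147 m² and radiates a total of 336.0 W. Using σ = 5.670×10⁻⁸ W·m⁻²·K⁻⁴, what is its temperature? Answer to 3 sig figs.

Area A = 0.147 m².
P = εσAT⁴ ⇒ T = (P/(εσA))^(1/4) = (336.0/(0.614×5.670×10⁻⁸×0.147))^(1/4) = 506 K.

T ≈ 506 K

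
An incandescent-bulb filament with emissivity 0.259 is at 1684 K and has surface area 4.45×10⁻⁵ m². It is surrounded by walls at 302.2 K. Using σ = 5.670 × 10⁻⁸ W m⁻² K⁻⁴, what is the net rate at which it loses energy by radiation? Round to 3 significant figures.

Area A = 4.45×10⁻⁵ m².
Net radiated power P_net = εσA(T⁴ − T₀⁴) = 0.259×5.670×10⁻⁸×4.45×10⁻⁵×(1684⁴ − 302.2⁴).
T⁴ − T₀⁴ = 8.04208×10¹² − 8.34023×10⁹ = 8.03374×10¹² K⁴, so P_net = 5.25 W.

Net loss ≈ 5.25 W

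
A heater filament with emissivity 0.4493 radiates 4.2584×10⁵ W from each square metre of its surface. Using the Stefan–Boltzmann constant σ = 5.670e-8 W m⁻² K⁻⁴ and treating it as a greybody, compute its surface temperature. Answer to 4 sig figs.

I = εσT⁴, so T = (I/εσ)^(1/4) = (4.2584×10⁵/(0.4493×5.670×10⁻⁸))^(1/4) = 2022 K.

T ≈ 2022 K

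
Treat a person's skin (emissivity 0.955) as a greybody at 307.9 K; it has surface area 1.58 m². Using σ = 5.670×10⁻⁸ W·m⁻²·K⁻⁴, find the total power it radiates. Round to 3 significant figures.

Area A = 1.58 m².
P = εσAT⁴ = 0.955 × 5.670×10⁻⁸ × 1.58 × (307.9)⁴ = 769 W.

P ≈ 769 W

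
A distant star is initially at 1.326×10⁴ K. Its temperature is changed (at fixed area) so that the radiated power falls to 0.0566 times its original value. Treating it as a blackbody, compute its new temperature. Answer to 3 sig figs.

P ∝ T⁴, so T₂/T₁ = (P₂/P₁)^(1/4) = (0.0566)^(1/4) = 0.487758.
T₂ = 1.326×10⁴ × 0.487758 = 6.47×10³ K.

T₂ ≈ 6.47×10³ K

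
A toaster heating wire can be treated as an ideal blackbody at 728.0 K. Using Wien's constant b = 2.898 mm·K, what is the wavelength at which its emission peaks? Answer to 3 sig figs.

Wien's displacement law: λ_max = b/T = (2.898×10⁻³ m·K)/(728.0 K) = 3.981×10⁻⁶ m.
That is 3.98 μm, in the infrared range.

λ_max ≈ 3.98 μm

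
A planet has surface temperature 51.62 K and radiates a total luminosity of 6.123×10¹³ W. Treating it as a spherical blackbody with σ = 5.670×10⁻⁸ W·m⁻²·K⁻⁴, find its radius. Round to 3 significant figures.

R ≈ 3.48×10⁶ m

L = 4πR²σT⁴ ⇒ R = √(L/(4πσT⁴)).
σT⁴ = 0.402583 W/m², so R = √(6.123×10¹³/(4π×0.402583)) = 3.48×10⁶ m.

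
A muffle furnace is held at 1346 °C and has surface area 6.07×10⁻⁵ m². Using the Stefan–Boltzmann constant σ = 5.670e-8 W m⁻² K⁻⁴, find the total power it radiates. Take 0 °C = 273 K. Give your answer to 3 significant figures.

P ≈ 23.6 W

T = 1346 °C + 273 = 1619 K.
Area A = 6.07×10⁻⁵ m².
P = σAT⁴ = 5.670×10⁻⁸ × 6.07×10⁻⁵ × (1619)⁴ = 23.6 W.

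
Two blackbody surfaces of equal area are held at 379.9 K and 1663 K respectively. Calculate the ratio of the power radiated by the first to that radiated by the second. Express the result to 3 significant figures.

P₁/P₂ ≈ 2.72×10⁻³

With equal areas, P₁/P₂ = (T₁/T₂)⁴ = (379.9/1663)⁴ = 2.72×10⁻³.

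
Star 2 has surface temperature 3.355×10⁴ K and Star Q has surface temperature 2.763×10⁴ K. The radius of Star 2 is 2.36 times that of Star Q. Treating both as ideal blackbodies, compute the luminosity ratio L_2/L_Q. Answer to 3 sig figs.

L ∝ R²T⁴, so L_2/L_Q = (R_2/R_Q)²(T_2/T_Q)⁴ = (2.36)² × (3.355×10⁴/2.763×10⁴)⁴ = 5.5696 × 2.17394 = 12.1.

L_2/L_Q ≈ 12.1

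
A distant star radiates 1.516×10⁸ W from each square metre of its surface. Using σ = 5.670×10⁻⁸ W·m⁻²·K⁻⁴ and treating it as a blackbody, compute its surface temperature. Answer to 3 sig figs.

I = σT⁴, so T = (I/σ)^(1/4) = (1.516×10⁸/(5.670×10⁻⁸))^(1/4) = 7.19×10³ K.

T ≈ 7.19×10³ K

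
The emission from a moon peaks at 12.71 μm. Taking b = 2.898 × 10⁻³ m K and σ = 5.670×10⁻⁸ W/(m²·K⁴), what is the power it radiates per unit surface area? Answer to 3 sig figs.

I ≈ 153 W/m²

Wien's law: T = b/λ_max = 2.898×10⁻³/1.271×10⁻⁵ = 228.009 K.
Then I = σT⁴ = 5.670×10⁻⁸×(228.009)⁴ = 153 W/m².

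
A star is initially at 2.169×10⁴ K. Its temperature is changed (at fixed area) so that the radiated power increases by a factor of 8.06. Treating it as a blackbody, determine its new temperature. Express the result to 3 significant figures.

T₂ ≈ 3.65×10⁴ K

P ∝ T⁴, so T₂/T₁ = (P₂/P₁)^(1/4) = (8.06)^(1/4) = 1.68494.
T₂ = 2.169×10⁴ × 1.68494 = 3.65×10⁴ K.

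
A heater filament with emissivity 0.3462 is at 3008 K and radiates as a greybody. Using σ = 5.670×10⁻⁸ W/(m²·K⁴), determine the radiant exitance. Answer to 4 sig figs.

I ≈ 1.607×10⁶ W/m²

Stefan–Boltzmann: I = εσT⁴ = 0.3462 × 5.670×10⁻⁸ × (3008)⁴ = 1.607×10⁶ W/m².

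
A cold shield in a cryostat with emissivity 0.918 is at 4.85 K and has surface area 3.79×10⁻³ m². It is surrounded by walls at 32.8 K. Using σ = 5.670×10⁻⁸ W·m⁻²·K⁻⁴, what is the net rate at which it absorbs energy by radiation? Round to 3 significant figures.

Area A = 3.79×10⁻³ m².
Net radiated power P_net = εσA(T⁴ − T₀⁴) = 0.918×5.670×10⁻⁸×3.79×10⁻³×(4.85⁴ − 32.8⁴).
T⁴ − T₀⁴ = 553.308 − 1.15743×10⁶ = -1.15688×10⁶ K⁴, so P_net = -2.28×10⁻⁴ W — negative, meaning a net gain of 2.28×10⁻⁴ W.

Net gain ≈ 2.28×10⁻⁴ W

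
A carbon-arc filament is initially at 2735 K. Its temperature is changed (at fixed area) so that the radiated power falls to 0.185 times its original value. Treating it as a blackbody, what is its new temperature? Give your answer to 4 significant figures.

T₂ ≈ 1794 K

P ∝ T⁴, so T₂/T₁ = (P₂/P₁)^(1/4) = (0.185)^(1/4) = 0.655832.
T₂ = 2735 × 0.655832 = 1794 K.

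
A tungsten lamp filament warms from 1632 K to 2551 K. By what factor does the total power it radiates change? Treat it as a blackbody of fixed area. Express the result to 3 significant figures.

P₂/P₁ ≈ 5.97

P ∝ T⁴, so P₂/P₁ = (T₂/T₁)⁴ = (2551/1632)⁴ = (1.56311)⁴ = 5.97.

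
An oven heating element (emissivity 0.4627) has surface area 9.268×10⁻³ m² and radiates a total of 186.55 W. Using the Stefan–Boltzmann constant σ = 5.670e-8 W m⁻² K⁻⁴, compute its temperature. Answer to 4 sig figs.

T ≈ 935.9 K

Area A = 9.268×10⁻³ m².
P = εσAT⁴ ⇒ T = (P/(εσA))^(1/4) = (186.55/(0.4627×5.670×10⁻⁸×9.268×10⁻³))^(1/4) = 935.9 K.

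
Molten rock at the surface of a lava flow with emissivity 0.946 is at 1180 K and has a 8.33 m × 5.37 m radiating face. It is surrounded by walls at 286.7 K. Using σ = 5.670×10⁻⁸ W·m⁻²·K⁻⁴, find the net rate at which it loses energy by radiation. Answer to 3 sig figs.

Area A = 8.33 × 5.37 = 44.7321 m².
Net radiated power P_net = εσA(T⁴ − T₀⁴) = 0.946×5.670×10⁻⁸×44.7321×(1180⁴ − 286.7⁴).
T⁴ − T₀⁴ = 1.93878×10¹² − 6.75633×10⁹ = 1.93202×10¹² K⁴, so P_net = 4.64×10⁶ W.

Net loss ≈ 4.64×10⁶ W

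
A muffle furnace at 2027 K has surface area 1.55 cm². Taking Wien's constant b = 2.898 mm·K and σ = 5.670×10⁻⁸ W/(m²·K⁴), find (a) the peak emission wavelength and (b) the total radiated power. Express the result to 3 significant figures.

λ_max ≈ 1.43×10³ nm; P ≈ 148 W

(a) λ_max = b/T = 2.898×10⁻³/2027 = 1.430×10⁻⁶ m = 1.43×10³ nm.
Area A = 1.55 cm² = 1.55×10⁻⁴ m².
(b) P = σAT⁴ = 5.670×10⁻⁸×1.55×10⁻⁴×(2027)⁴ = 148 W.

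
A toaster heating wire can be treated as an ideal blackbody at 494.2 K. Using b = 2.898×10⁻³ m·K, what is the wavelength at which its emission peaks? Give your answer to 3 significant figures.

Wien's displacement law: λ_max = b/T = (2.898×10⁻³ m·K)/(494.2 K) = 5.864×10⁻⁶ m.
That is 5.86 μm, in the infrared range.

λ_max ≈ 5.86 μm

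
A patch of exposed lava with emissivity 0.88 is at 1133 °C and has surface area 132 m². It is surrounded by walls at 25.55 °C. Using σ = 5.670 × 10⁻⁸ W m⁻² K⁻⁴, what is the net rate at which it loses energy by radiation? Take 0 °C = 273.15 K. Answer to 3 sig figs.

Net loss ≈ 2.57×10⁷ W

T = 1133 °C + 273.15 = 1406.15 K.
Surroundings: T = 25.55 °C + 273.15 = 298.70 K.
Area A = 132 m².
Net radiated power P_net = εσA(T⁴ − T₀⁴) = 0.88×5.670×10⁻⁸×132×(1406.15⁴ − 298.70⁴).
T⁴ − T₀⁴ = 3.90955×10¹² − 7.96051×10⁹ = 3.90159×10¹² K⁴, so P_net = 2.57×10⁷ W.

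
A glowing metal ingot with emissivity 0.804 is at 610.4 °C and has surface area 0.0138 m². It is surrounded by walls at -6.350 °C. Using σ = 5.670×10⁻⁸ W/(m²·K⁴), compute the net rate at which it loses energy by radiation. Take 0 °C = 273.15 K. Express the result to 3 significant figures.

T = 610.4 °C + 273.15 = 883.55 K.
Surroundings: T = -6.350 °C + 273.15 = 266.800 K.
Area A = 0.0138 m².
Net radiated power P_net = εσA(T⁴ − T₀⁴) = 0.804×5.670×10⁻⁸×0.0138×(883.55⁴ − 266.800⁴).
T⁴ − T₀⁴ = 6.09431×10¹¹ − 5.06691×10⁹ = 6.04364×10¹¹ K⁴, so P_net = 380 W.

Net loss ≈ 380 W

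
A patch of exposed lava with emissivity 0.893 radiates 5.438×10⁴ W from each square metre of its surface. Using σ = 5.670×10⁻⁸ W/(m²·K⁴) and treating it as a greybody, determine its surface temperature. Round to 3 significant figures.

T ≈ 1.02×10³ K

I = εσT⁴, so T = (I/εσ)^(1/4) = (5.438×10⁴/(0.893×5.670×10⁻⁸))^(1/4) = 1.02×10³ K.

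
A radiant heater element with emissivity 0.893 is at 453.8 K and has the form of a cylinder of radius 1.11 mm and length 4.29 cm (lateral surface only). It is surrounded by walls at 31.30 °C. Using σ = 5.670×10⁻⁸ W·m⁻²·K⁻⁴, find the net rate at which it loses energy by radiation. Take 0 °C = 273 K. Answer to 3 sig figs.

Net loss ≈ 0.513 W

Surroundings: T = 31.30 °C + 273 = 304.30 K.
Lateral area A = 2πrL = 2π×1.11×10⁻³×0.0429 = 2.99199×10⁻⁴ m².
Net radiated power P_net = εσA(T⁴ − T₀⁴) = 0.893×5.670×10⁻⁸×2.99199×10⁻⁴×(453.8⁴ − 304.30⁴).
T⁴ − T₀⁴ = 4.24090×10¹⁰ − 8.57448×10⁹ = 3.38345×10¹⁰ K⁴, so P_net = 0.513 W.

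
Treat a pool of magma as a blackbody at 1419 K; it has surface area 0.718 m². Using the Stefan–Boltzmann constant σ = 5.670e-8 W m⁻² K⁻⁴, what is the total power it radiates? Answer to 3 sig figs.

Area A = 0.718 m².
P = σAT⁴ = 5.670×10⁻⁸ × 0.718 × (1419)⁴ = 1.65×10⁵ W.

P ≈ 1.65×10⁵ W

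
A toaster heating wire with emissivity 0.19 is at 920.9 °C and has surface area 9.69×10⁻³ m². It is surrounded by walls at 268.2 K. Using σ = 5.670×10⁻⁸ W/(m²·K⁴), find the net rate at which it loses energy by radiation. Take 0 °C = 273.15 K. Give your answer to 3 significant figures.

Net loss ≈ 212 W

T = 920.9 °C + 273.15 = 1194.05 K.
Area A = 9.69×10⁻³ m².
Net radiated power P_net = εσA(T⁴ − T₀⁴) = 0.19×5.670×10⁻⁸×9.69×10⁻³×(1194.05⁴ − 268.2⁴).
T⁴ − T₀⁴ = 2.03278×10¹² − 5.17410×10⁹ = 2.02761×10¹² K⁴, so P_net = 212 W.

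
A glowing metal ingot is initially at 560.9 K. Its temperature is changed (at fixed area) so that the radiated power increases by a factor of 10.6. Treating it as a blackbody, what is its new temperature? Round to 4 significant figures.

P ∝ T⁴, so T₂/T₁ = (P₂/P₁)^(1/4) = (10.6)^(1/4) = 1.80437.
T₂ = 560.9 × 1.80437 = 1012 K.

T₂ ≈ 1012 K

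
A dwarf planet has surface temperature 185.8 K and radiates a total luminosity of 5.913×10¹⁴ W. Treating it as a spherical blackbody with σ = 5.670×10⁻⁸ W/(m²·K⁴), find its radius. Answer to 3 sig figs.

R ≈ 8.34×10⁵ m

L = 4πR²σT⁴ ⇒ R = √(L/(4πσT⁴)).
σT⁴ = 67.5719 W/m², so R = √(5.913×10¹⁴/(4π×67.5719)) = 8.34×10⁵ m.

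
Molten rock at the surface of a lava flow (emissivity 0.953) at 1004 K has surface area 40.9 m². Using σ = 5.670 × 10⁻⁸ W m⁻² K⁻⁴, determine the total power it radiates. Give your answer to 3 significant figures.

Area A = 40.9 m².
P = εσAT⁴ = 0.953 × 5.670×10⁻⁸ × 40.9 × (1004)⁴ = 2.25×10⁶ W.

P ≈ 2.25×10⁶ W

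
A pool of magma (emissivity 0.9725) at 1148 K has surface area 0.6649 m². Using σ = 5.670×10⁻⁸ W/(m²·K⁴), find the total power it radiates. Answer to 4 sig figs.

Area A = 0.6649 m².
P = εσAT⁴ = 0.9725 × 5.670×10⁻⁸ × 0.6649 × (1148)⁴ = 6.368×10⁴ W.

P ≈ 6.368×10⁴ W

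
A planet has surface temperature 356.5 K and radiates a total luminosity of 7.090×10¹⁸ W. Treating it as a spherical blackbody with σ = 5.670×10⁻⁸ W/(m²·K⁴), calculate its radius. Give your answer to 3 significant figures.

L = 4πR²σT⁴ ⇒ R = √(L/(4πσT⁴)).
σT⁴ = 915.843 W/m², so R = √(7.090×10¹⁸/(4π×915.843)) = 2.48×10⁷ m.

R ≈ 2.48×10⁷ m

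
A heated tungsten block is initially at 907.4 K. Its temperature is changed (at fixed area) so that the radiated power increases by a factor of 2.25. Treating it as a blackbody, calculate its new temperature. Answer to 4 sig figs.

T₂ ≈ 1111 K

P ∝ T⁴, so T₂/T₁ = (P₂/P₁)^(1/4) = (2.25)^(1/4) = 1.22474.
T₂ = 907.4 × 1.22474 = 1111 K.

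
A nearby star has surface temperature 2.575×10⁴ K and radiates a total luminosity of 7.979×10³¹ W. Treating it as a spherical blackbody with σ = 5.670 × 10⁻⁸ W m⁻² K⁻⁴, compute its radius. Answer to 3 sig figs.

R ≈ 1.60×10¹⁰ m

L = 4πR²σT⁴ ⇒ R = √(L/(4πσT⁴)).
σT⁴ = 2.49283×10¹⁰ W/m², so R = √(7.979×10³¹/(4π×2.49283×10¹⁰)) = 1.60×10¹⁰ m.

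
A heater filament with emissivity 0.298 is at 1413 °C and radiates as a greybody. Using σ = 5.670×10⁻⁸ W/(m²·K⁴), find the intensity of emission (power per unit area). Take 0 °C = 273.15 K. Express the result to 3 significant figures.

I ≈ 1.37×10⁵ W/m²

T = 1413 °C + 273.15 = 1686.15 K.
Stefan–Boltzmann: I = εσT⁴ = 0.298 × 5.670×10⁻⁸ × (1686.15)⁴ = 1.37×10⁵ W/m².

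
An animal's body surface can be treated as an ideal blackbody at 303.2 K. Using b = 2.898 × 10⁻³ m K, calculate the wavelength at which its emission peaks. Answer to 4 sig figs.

λ_max ≈ 9.558 μm

Wien's displacement law: λ_max = b/T = (2.898×10⁻³ m·K)/(303.2 K) = 9.5580×10⁻⁶ m.
That is 9.558 μm, in the infrared range.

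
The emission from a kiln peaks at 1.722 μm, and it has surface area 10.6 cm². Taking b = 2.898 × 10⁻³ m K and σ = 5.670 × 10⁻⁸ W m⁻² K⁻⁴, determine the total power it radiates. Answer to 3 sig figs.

Wien's law: T = b/λ_max = 2.898×10⁻³/1.722×10⁻⁶ = 1682.93 K.
Area A = 10.6 cm² = 1.06×10⁻³ m².
Then P = σAT⁴ = 5.670×10⁻⁸×1.06×10⁻³×(1682.93)⁴ = 482 W.

P ≈ 482 W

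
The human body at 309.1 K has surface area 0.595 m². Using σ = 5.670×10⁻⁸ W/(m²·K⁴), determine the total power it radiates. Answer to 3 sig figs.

P ≈ 308 W

Area A = 0.595 m².
P = σAT⁴ = 5.670×10⁻⁸ × 0.595 × (309.1)⁴ = 308 W.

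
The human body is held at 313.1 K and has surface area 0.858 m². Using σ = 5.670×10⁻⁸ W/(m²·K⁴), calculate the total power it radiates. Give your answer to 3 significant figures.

P ≈ 468 W

Area A = 0.858 m².
P = σAT⁴ = 5.670×10⁻⁸ × 0.858 × (313.1)⁴ = 468 W.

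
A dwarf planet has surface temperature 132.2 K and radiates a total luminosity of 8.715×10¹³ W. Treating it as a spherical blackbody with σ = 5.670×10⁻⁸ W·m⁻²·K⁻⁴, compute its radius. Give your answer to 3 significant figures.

L = 4πR²σT⁴ ⇒ R = √(L/(4πσT⁴)).
σT⁴ = 17.3184 W/m², so R = √(8.715×10¹³/(4π×17.3184)) = 6.33×10⁵ m.

R ≈ 6.33×10⁵ m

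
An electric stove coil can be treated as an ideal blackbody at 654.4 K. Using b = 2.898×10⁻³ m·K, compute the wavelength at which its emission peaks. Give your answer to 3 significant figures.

λ_max ≈ 4.43 μm

Wien's displacement law: λ_max = b/T = (2.898×10⁻³ m·K)/(654.4 K) = 4.428×10⁻⁶ m.
That is 4.43 μm, in the infrared range.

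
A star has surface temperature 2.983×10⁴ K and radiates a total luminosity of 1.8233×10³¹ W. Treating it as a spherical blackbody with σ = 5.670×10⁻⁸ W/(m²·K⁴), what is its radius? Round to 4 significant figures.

R ≈ 5.685×10⁹ m

L = 4πR²σT⁴ ⇒ R = √(L/(4πσT⁴)).
σT⁴ = 4.48948×10¹⁰ W/m², so R = √(1.8233×10³¹/(4π×4.48948×10¹⁰)) = 5.685×10⁹ m.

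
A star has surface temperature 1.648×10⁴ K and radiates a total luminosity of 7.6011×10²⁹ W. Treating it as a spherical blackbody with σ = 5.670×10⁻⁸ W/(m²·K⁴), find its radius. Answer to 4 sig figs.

R ≈ 3.803×10⁹ m

L = 4πR²σT⁴ ⇒ R = √(L/(4πσT⁴)).
σT⁴ = 4.18227×10⁹ W/m², so R = √(7.6011×10²⁹/(4π×4.18227×10⁹)) = 3.803×10⁹ m.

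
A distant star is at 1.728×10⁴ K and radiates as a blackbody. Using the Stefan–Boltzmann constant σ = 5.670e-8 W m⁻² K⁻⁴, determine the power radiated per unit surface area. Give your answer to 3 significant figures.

Stefan–Boltzmann: I = σT⁴ = 5.670×10⁻⁸ × (1.728×10⁴)⁴ = 5.06×10⁹ W/m².

I ≈ 5.06×10⁹ W/m²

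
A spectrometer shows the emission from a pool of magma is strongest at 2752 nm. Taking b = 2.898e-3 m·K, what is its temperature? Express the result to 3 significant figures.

Wien's law gives T = b/λ_max = (2.898×10⁻³ m·K)/(2.752×10⁻⁶ m) = 1.05×10³ K.

T ≈ 1.05×10³ K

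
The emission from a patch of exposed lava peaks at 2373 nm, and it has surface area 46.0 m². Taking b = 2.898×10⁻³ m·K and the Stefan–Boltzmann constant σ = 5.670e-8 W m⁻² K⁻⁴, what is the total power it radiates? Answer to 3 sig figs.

P ≈ 5.80×10⁶ W

Wien's law: T = b/λ_max = 2.898×10⁻³/2.373×10⁻⁶ = 1221.24 K.
Area A = 46.0 m².
Then P = σAT⁴ = 5.670×10⁻⁸×46.0×(1221.24)⁴ = 5.80×10⁶ W.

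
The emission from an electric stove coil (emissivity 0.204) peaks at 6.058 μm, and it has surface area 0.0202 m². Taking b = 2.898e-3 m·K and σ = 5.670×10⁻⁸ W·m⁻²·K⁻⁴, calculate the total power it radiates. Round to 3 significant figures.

Wien's law: T = b/λ_max = 2.898×10⁻³/6.058×10⁻⁶ = 478.376 K.
Area A = 0.0202 m².
Then P = εσAT⁴ = 0.204×5.670×10⁻⁸×0.0202×(478.376)⁴ = 12.2 W.

P ≈ 12.2 W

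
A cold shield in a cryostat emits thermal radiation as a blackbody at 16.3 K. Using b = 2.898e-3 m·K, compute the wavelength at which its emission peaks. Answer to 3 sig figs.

Wien's displacement law: λ_max = b/T = (2.898×10⁻³ m·K)/(16.3 K) = 1.778×10⁻⁴ m.
That is 0.178 mm, in the infrared range.

λ_max ≈ 0.178 mm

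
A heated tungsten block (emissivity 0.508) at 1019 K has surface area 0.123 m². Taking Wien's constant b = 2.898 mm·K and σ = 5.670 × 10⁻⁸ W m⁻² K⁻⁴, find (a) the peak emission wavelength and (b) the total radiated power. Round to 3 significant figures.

(a) λ_max = b/T = 2.898×10⁻³/1019 = 2.844×10⁻⁶ m = 2.84 μm.
Area A = 0.123 m².
(b) P = εσAT⁴ = 0.508×5.670×10⁻⁸×0.123×(1019)⁴ = 3.82×10³ W.

λ_max ≈ 2.84 μm; P ≈ 3.82×10³ W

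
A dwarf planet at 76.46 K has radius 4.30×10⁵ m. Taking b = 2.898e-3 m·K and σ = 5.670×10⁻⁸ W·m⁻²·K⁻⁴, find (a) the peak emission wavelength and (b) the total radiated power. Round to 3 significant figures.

(a) λ_max = b/T = 2.898×10⁻³/76.46 = 3.790×10⁻⁵ m = 37.9 μm.
Surface area A = 4πR² = 4π(4.30×10⁵ m)² = 2.32352×10¹² m².
(b) P = σAT⁴ = 5.670×10⁻⁸×2.32352×10¹²×(76.46)⁴ = 4.50×10¹² W.

λ_max ≈ 37.9 μm; P ≈ 4.50×10¹² W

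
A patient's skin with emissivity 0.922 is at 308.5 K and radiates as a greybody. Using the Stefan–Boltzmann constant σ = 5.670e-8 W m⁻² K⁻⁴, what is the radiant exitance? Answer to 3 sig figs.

I ≈ 474 W/m²

Stefan–Boltzmann: I = εσT⁴ = 0.922 × 5.670×10⁻⁸ × (308.5)⁴ = 474 W/m².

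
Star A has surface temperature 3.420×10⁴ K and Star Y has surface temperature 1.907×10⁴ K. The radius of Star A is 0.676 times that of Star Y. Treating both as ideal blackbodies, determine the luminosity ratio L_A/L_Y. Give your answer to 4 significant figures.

L ∝ R²T⁴, so L_A/L_Y = (R_A/R_Y)²(T_A/T_Y)⁴ = (0.676)² × (3.420×10⁴/1.907×10⁴)⁴ = 0.456976 × 10.3443 = 4.727.

L_A/L_Y ≈ 4.727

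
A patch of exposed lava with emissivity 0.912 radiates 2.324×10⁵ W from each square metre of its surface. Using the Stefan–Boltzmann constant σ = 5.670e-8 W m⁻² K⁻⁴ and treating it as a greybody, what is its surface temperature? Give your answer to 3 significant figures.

I = εσT⁴, so T = (I/εσ)^(1/4) = (2.324×10⁵/(0.912×5.670×10⁻⁸))^(1/4) = 1.46×10³ K.

T ≈ 1.46×10³ K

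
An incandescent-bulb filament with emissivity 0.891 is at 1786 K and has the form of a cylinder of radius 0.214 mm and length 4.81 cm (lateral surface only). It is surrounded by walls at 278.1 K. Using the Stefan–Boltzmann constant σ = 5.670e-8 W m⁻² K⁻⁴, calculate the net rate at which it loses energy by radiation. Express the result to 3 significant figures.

Net loss ≈ 33.2 W

Lateral area A = 2πrL = 2π×2.14×10⁻⁴×0.0481 = 6.46753×10⁻⁵ m².
Net radiated power P_net = εσA(T⁴ − T₀⁴) = 0.891×5.670×10⁻⁸×6.46753×10⁻⁵×(1786⁴ − 278.1⁴).
T⁴ − T₀⁴ = 1.01748×10¹³ − 5.98142×10⁹ = 1.01688×10¹³ K⁴, so P_net = 33.2 W.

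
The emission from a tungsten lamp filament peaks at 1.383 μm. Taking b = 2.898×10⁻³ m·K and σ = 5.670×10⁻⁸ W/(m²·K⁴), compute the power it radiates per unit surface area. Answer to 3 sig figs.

Wien's law: T = b/λ_max = 2.898×10⁻³/1.383×10⁻⁶ = 2095.44 K.
Then I = σT⁴ = 5.670×10⁻⁸×(2095.44)⁴ = 1.09×10⁶ W/m².

I ≈ 1.09×10⁶ W/m²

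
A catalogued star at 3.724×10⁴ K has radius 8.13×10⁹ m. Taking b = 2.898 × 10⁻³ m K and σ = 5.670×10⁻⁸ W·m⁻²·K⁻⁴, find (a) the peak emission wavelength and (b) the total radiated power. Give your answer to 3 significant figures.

λ_max ≈ 77.8 nm; P ≈ 9.06×10³¹ W

(a) λ_max = b/T = 2.898×10⁻³/3.724×10⁴ = 7.782×10⁻⁸ m = 77.8 nm.
Surface area A = 4πR² = 4π(8.13×10⁹ m)² = 8.30598×10²⁰ m².
(b) P = σAT⁴ = 5.670×10⁻⁸×8.30598×10²⁰×(3.724×10⁴)⁴ = 9.06×10³¹ W.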